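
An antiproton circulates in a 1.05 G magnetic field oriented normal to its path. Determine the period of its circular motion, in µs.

The cyclotron period is independent of speed: T = 2πm/(qB).
T = 2π(1.67×10^-27) / [(1×1.60×10^-19)(1.05×10^-4)] = 6.25×10^-4 s.

T ≈ 625 µs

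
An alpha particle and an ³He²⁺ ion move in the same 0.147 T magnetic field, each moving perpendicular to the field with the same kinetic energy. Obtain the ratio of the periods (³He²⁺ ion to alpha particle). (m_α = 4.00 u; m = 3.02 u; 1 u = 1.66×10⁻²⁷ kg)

ratio ≈ 0.755

T = 2πm/(qB) is independent of speed, so T₂/T₁ = (m₂/q₂)/(m₁/q₁).
T_{³He²⁺ ion}/T_{alpha particle} = (5.01×10^-27/2e) / (6.64×10^-27/2e) = 0.755.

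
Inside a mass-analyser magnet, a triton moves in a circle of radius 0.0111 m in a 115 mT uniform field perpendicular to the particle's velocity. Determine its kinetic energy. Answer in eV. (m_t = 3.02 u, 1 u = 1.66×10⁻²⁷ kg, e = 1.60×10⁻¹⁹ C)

v = qBr/m = (1×1.60×10^-19)(0.115)(0.0111) / (5.01×10^-27) = 4.07×10^4 m/s.
K = ½mv² = 0.5·(5.01×10^-27)·(4.07×10^4)² = 4.16×10^-18 J = 26.0 eV.

K ≈ 26.0 eV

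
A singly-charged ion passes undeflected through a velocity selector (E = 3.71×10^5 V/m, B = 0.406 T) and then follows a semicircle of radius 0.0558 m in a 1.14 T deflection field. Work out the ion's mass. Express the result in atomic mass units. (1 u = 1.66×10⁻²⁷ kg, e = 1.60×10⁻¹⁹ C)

v = E/B₁ = 9.14×10^5 m/s.
From r = mv/(qB₂), m = qB₂r/v = (1×1.60×10^-19)(1.14)(0.0558) / (9.14×10^5) = 1.11×10^-26 kg.
In atomic mass units: m = 1.11×10^-26 / 1.66×10^-27 = 6.71 u.

m ≈ 6.71 u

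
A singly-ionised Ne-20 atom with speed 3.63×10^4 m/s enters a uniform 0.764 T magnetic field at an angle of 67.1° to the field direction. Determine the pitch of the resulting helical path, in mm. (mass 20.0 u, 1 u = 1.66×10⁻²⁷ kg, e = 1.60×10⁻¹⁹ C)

The velocity component along B is v∥ = v cos67.1° = 1.41×10^4 m/s.
The cyclotron period T = 2πm/(qB) = 1.71×10^-6 s is set by m, q, B alone.
Pitch = v∥·T = (1.41×10^4)(1.71×10^-6) = 0.0241 m.

pitch ≈ 24.1 mm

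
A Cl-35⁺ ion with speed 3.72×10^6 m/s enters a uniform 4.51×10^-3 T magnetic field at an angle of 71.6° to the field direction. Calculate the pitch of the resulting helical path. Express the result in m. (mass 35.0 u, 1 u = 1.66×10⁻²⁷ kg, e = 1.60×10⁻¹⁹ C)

The velocity component along B is v∥ = v cos71.6° = 1.17×10^6 m/s.
The cyclotron period T = 2πm/(qB) = 5.06×10^-4 s is set by m, q, B alone.
Pitch = v∥·T = (1.17×10^6)(5.06×10^-4) = 594 m.

pitch ≈ 594 m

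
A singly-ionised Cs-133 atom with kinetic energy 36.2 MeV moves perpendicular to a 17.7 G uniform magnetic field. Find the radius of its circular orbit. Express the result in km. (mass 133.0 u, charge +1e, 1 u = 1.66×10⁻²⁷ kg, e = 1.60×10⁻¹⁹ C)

Convert the energy: K = 36.2 MeV = 5.79×10^-12 J.
v = √(2K/m) = √(2·5.79×10^-12/2.21×10^-25) = 7.24×10^6 m/s.
r = mv/(qB) = (2.21×10^-25)(7.24×10^6) / [(1×1.60×10^-19)(1.77×10^-3)] = 5650 m.

r ≈ 5.65 km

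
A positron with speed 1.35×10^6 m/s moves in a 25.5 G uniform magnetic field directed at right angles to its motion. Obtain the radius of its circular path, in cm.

The magnetic force provides the centripetal force: qvB = mv²/r, so r = mv/(qB).
r = (9.11×10^-31 kg)(1.35×10^6 m/s) / [(1×1.60×10^-19 C)(2.55×10^-3 T)] = 3.01×10^-3 m.

r ≈ 0.301 cm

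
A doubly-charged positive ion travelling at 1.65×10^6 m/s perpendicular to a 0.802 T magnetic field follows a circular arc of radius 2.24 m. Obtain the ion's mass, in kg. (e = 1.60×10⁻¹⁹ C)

qvB = mv²/r ⇒ m = qBr/v.
m = (2×1.60×10^-19)(0.802)(2.24) / (1.65×10^6) = 3.48×10^-25 kg.

m ≈ 3.48×10^-25 kg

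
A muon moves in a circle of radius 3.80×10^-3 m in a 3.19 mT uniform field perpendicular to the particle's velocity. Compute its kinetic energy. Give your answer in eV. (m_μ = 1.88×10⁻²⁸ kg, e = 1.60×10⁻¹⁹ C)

K ≈ 0.0625 eV

v = qBr/m = (1×1.60×10^-19)(3.19×10^-3)(3.80×10^-3) / (1.88×10^-28) = 1.03×10^4 m/s.
K = ½mv² = 0.5·(1.88×10^-28)·(1.03×10^4)² = 1.00×10^-20 J = 0.0625 eV.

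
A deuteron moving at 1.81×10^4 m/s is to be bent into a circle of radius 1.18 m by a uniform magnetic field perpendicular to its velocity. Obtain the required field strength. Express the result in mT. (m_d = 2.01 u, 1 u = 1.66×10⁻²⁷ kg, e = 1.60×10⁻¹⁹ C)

B ≈ 0.320 mT

qvB = mv²/r gives B = mv/(qr).
B = (3.34×10^-27)(1.81×10^4) / [(1×1.60×10^-19)(1.18)] = 3.20×10^-4 T.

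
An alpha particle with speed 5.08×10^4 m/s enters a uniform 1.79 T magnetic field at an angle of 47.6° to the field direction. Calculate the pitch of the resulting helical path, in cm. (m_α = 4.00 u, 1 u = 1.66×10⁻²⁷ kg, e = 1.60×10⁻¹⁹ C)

The velocity component along B is v∥ = v cos47.6° = 3.43×10^4 m/s.
The cyclotron period T = 2πm/(qB) = 7.28×10^-8 s is set by m, q, B alone.
Pitch = v∥·T = (3.43×10^4)(7.28×10^-8) = 2.49×10^-3 m.

pitch ≈ 0.249 cm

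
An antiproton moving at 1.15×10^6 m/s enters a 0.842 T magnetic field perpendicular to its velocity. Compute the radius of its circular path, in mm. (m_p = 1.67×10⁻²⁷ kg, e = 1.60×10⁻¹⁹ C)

The magnetic force provides the centripetal force: qvB = mv²/r, so r = mv/(qB).
r = (1.67×10^-27 kg)(1.15×10^6 m/s) / [(1×1.60×10^-19 C)(0.842 T)] = 0.0143 m.

r ≈ 14.3 mm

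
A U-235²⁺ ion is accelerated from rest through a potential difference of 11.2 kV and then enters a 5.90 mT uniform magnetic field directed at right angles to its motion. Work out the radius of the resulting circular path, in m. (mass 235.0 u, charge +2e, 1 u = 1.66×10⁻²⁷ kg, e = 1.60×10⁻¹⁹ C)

r ≈ 28.0 m

The kinetic energy gained is K = qV = (2×1.60×10^-19)(1.12×10^4) = 3.58×10^-15 J.
v = √(2K/m) = 1.36×10^5 m/s.
r = mv/(qB) = (3.90×10^-25)(1.36×10^5) / [(2×1.60×10^-19)(5.90×10^-3)] = 28.0 m.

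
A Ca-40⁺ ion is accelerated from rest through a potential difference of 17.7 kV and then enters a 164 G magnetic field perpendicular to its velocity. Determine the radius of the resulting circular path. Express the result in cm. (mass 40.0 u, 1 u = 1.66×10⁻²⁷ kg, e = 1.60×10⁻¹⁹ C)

r ≈ 739 cm

The kinetic energy gained is K = qV = (1×1.60×10^-19)(1.77×10^4) = 2.83×10^-15 J.
v = √(2K/m) = 2.92×10^5 m/s.
r = mv/(qB) = (6.64×10^-26)(2.92×10^5) / [(1×1.60×10^-19)(0.0164)] = 7.39 m.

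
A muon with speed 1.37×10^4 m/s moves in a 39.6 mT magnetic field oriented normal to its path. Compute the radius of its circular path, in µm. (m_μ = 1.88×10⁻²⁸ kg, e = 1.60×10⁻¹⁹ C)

r ≈ 407 µm

The magnetic force provides the centripetal force: qvB = mv²/r, so r = mv/(qB).
r = (1.88×10^-28 kg)(1.37×10^4 m/s) / [(1×1.60×10^-19 C)(0.0396 T)] = 4.07×10^-4 m.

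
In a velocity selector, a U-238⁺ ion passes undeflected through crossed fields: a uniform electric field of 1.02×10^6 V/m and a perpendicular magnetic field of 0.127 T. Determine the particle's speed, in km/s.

For zero net force, qE = qvB, so v = E/B.
v = (1.02×10^6) / (0.127) = 8.03×10^6 m/s.

v ≈ 8030 km/s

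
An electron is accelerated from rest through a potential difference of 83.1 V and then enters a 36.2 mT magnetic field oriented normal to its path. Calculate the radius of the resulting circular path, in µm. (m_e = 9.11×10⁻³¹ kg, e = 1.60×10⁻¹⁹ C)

r ≈ 850 µm

The kinetic energy gained is K = qV = (1×1.60×10^-19)(83.1) = 1.33×10^-17 J.
v = √(2K/m) = 5.40×10^6 m/s.
r = mv/(qB) = (9.11×10^-31)(5.40×10^6) / [(1×1.60×10^-19)(0.0362)] = 8.50×10^-4 m.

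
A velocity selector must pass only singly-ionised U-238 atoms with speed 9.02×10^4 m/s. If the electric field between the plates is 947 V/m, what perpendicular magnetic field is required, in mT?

B ≈ 10.5 mT

qE = qvB ⇒ B = E/v = (947) / (9.02×10^4) = 0.0105 T.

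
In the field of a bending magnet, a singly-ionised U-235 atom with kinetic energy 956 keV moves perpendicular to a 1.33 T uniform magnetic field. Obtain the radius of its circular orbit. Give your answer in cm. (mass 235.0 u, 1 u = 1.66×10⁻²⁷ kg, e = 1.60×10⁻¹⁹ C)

Convert the energy: K = 956 keV = 1.53×10^-13 J.
v = √(2K/m) = √(2·1.53×10^-13/3.90×10^-25) = 8.86×10^5 m/s.
r = mv/(qB) = (3.90×10^-25)(8.86×10^5) / [(1×1.60×10^-19)(1.33)] = 1.62 m.

r ≈ 162 cm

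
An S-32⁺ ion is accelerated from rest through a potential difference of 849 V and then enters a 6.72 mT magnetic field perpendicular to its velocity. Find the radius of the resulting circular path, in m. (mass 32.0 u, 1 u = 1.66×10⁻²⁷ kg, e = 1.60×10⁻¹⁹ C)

r ≈ 3.53 m

The kinetic energy gained is K = qV = (1×1.60×10^-19)(849) = 1.36×10^-16 J.
v = √(2K/m) = 7.15×10^4 m/s.
r = mv/(qB) = (5.31×10^-26)(7.15×10^4) / [(1×1.60×10^-19)(6.72×10^-3)] = 3.53 m.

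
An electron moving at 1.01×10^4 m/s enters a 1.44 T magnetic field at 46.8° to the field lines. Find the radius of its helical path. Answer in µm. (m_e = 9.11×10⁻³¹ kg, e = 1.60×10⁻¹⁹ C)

r ≈ 0.0291 µm

Only the perpendicular component v⊥ = v sin46.8° = 7360 m/s is bent by the field.
r = m v⊥ /(qB) = (9.11×10^-31)(7360) / [(1×1.60×10^-19)(1.44)] = 2.91×10^-8 m.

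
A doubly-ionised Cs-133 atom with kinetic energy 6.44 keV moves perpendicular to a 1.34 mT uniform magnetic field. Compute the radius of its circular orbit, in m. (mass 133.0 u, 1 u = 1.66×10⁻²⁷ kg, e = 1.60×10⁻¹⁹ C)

Convert the energy: K = 6.44 keV = 1.03×10^-15 J.
v = √(2K/m) = √(2·1.03×10^-15/2.21×10^-25) = 9.66×10^4 m/s.
r = mv/(qB) = (2.21×10^-25)(9.66×10^4) / [(2×1.60×10^-19)(1.34×10^-3)] = 49.7 m.

r ≈ 49.7 m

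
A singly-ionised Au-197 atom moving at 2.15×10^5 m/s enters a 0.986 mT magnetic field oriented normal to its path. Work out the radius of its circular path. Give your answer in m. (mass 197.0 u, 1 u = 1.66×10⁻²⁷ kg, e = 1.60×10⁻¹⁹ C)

The magnetic force provides the centripetal force: qvB = mv²/r, so r = mv/(qB).
r = (3.27×10^-25 kg)(2.15×10^5 m/s) / [(1×1.60×10^-19 C)(9.86×10^-4 T)] = 446 m.

r ≈ 446 m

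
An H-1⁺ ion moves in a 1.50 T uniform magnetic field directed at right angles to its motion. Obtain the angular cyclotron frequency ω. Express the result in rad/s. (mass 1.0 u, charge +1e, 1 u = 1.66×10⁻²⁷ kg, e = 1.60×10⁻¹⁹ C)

ω ≈ 1.45×10^8 rad/s

ω = qB/m = (1×1.60×10^-19)(1.50) / (1.66×10^-27) = 1.45×10^8 rad/s.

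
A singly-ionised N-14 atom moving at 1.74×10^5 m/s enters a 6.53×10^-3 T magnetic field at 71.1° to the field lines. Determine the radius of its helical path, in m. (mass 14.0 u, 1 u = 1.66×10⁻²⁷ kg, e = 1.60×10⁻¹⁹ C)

r ≈ 3.66 m

Only the perpendicular component v⊥ = v sin71.1° = 1.65×10^5 m/s is bent by the field.
r = m v⊥ /(qB) = (2.32×10^-26)(1.65×10^5) / [(1×1.60×10^-19)(6.53×10^-3)] = 3.66 m.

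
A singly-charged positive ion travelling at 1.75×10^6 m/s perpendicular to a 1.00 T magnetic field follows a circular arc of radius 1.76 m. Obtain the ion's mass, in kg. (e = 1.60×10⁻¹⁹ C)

m ≈ 1.61×10^-25 kg

qvB = mv²/r ⇒ m = qBr/v.
m = (1×1.60×10^-19)(1.00)(1.76) / (1.75×10^6) = 1.61×10^-25 kg.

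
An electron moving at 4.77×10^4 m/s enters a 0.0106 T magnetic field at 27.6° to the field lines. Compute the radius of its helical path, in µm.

Only the perpendicular component v⊥ = v sin27.6° = 2.21×10^4 m/s is bent by the field.
r = m v⊥ /(qB) = (9.11×10^-31)(2.21×10^4) / [(1×1.60×10^-19)(0.0106)] = 1.19×10^-5 m.

r ≈ 11.9 µm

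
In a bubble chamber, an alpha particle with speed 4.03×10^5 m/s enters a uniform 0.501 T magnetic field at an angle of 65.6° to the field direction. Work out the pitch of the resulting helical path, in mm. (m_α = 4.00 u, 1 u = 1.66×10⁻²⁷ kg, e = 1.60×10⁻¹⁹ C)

pitch ≈ 43.3 mm

The velocity component along B is v∥ = v cos65.6° = 1.66×10^5 m/s.
The cyclotron period T = 2πm/(qB) = 2.60×10^-7 s is set by m, q, B alone.
Pitch = v∥·T = (1.66×10^5)(2.60×10^-7) = 0.0433 m.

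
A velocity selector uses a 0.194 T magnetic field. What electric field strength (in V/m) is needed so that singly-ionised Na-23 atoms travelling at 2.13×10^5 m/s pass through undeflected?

qE = qvB ⇒ E = vB = (2.13×10^5)(0.194) = 4.13×10^4 V/m.

E ≈ 4.13×10^4 V/m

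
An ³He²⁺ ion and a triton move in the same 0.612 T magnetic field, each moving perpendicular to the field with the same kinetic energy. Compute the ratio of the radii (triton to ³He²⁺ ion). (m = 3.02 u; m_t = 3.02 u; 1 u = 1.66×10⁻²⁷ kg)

r = √(2mK)/(qB) ⇒ at equal K, r ∝ √m/q.
r_{triton}/r_{³He²⁺ ion} = 2.00.

ratio ≈ 2.00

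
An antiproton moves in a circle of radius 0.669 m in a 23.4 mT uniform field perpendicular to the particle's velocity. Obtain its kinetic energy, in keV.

v = qBr/m = (1×1.60×10^-19)(0.0234)(0.669) / (1.67×10^-27) = 1.50×10^6 m/s.
K = ½mv² = 0.5·(1.67×10^-27)·(1.50×10^6)² = 1.88×10^-15 J = 11.7 keV.

K ≈ 11.7 keV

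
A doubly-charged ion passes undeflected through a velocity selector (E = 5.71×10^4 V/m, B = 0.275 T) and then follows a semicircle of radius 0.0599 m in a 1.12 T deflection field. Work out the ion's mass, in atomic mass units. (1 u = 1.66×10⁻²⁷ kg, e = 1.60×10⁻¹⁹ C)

v = E/B₁ = 2.08×10^5 m/s.
From r = mv/(qB₂), m = qB₂r/v = (2×1.60×10^-19)(1.12)(0.0599) / (2.08×10^5) = 1.03×10^-25 kg.
In atomic mass units: m = 1.03×10^-25 / 1.66×10^-27 = 62.3 u.

m ≈ 62.3 u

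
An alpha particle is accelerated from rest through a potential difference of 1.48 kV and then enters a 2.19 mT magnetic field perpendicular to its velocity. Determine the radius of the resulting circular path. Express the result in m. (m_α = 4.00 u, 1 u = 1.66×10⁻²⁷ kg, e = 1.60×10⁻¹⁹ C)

The kinetic energy gained is K = qV = (2×1.60×10^-19)(1480) = 4.74×10^-16 J.
v = √(2K/m) = 3.78×10^5 m/s.
r = mv/(qB) = (6.64×10^-27)(3.78×10^5) / [(2×1.60×10^-19)(2.19×10^-3)] = 3.58 m.

r ≈ 3.58 m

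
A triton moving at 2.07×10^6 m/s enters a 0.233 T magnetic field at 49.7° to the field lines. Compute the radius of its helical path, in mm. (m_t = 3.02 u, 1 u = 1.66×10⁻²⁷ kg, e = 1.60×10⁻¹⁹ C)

Only the perpendicular component v⊥ = v sin49.7° = 1.58×10^6 m/s is bent by the field.
r = m v⊥ /(qB) = (5.01×10^-27)(1.58×10^6) / [(1×1.60×10^-19)(0.233)] = 0.212 m.

r ≈ 212 mm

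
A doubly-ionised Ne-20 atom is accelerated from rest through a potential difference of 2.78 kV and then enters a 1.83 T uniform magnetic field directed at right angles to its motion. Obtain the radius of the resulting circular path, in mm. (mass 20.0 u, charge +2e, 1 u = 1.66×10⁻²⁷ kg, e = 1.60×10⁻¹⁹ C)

The kinetic energy gained is K = qV = (2×1.60×10^-19)(2780) = 8.90×10^-16 J.
v = √(2K/m) = 2.31×10^5 m/s.
r = mv/(qB) = (3.32×10^-26)(2.31×10^5) / [(2×1.60×10^-19)(1.83)] = 0.0131 m.

r ≈ 13.1 mm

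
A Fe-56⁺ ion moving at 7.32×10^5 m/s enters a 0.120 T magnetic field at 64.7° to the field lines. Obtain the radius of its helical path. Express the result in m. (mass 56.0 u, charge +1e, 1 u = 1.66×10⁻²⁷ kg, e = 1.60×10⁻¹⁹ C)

Only the perpendicular component v⊥ = v sin64.7° = 6.62×10^5 m/s is bent by the field.
r = m v⊥ /(qB) = (9.30×10^-26)(6.62×10^5) / [(1×1.60×10^-19)(0.120)] = 3.20 m.

r ≈ 3.20 m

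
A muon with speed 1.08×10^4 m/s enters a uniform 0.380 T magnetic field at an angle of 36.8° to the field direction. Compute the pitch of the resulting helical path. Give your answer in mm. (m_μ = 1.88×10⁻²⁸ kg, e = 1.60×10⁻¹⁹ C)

The velocity component along B is v∥ = v cos36.8° = 8650 m/s.
The cyclotron period T = 2πm/(qB) = 1.94×10^-8 s is set by m, q, B alone.
Pitch = v∥·T = (8650)(1.94×10^-8) = 1.68×10^-4 m.

pitch ≈ 0.168 mm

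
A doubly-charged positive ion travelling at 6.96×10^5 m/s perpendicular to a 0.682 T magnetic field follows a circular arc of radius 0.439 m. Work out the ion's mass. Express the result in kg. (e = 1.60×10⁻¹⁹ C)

m ≈ 1.38×10^-25 kg

qvB = mv²/r ⇒ m = qBr/v.
m = (2×1.60×10^-19)(0.682)(0.439) / (6.96×10^5) = 1.38×10^-25 kg.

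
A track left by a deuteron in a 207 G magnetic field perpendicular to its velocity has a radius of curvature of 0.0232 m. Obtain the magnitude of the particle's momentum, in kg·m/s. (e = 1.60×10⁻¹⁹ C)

p ≈ 7.68×10^-23 kg·m/s

Since qvB = mv²/r, the momentum p = mv = qBr.
p = (1×1.60×10^-19)(0.0207)(0.0232) = 7.68×10^-23 kg·m/s.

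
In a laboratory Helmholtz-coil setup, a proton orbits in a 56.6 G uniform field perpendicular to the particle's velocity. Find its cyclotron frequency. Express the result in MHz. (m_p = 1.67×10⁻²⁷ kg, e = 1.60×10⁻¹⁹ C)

f = qB/(2πm) = (1×1.60×10^-19)(5.66×10^-3) / [2π(1.67×10^-27)] = 8.63×10^4 Hz.

f ≈ 0.0863 MHz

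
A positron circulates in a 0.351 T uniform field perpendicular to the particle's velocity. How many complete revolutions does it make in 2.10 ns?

T = 2πm/(qB) = 2π(9.11×10^-31) / [(1×1.60×10^-19)(0.351)] = 1.0192×10^-10 s.
N = t/T = 2.10×10^-9 / 1.0192×10^-10 ≈ 20.60, so 20 complete revolutions.

N = 20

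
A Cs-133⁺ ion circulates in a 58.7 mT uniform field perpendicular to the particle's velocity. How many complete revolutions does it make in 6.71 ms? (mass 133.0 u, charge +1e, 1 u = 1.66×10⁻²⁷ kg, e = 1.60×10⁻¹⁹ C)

N = 45

T = 2πm/(qB) = 2π(2.2078×10^-25) / [(1×1.60×10^-19)(0.0587)] = 1.4770×10^-4 s.
N = t/T = 6.71×10^-3 / 1.4770×10^-4 ≈ 45.43, so 45 complete revolutions.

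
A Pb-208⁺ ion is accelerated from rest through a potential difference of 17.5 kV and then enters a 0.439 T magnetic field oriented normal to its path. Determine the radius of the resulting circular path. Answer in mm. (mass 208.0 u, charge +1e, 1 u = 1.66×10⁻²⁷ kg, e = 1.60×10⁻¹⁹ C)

r ≈ 626 mm

The kinetic energy gained is K = qV = (1×1.60×10^-19)(1.75×10^4) = 2.80×10^-15 J.
v = √(2K/m) = 1.27×10^5 m/s.
r = mv/(qB) = (3.45×10^-25)(1.27×10^5) / [(1×1.60×10^-19)(0.439)] = 0.626 m.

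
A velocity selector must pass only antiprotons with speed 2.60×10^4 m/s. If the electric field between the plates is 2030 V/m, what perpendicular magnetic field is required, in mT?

B ≈ 78.1 mT

qE = qvB ⇒ B = E/v = (2030) / (2.60×10^4) = 0.0781 T.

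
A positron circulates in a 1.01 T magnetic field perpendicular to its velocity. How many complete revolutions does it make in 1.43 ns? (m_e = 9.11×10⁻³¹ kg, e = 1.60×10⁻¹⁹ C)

N = 40

T = 2πm/(qB) = 2π(9.11×10^-31) / [(1×1.60×10^-19)(1.01)] = 3.5421×10^-11 s.
N = t/T = 1.43×10^-9 / 3.5421×10^-11 ≈ 40.37, so 40 complete revolutions.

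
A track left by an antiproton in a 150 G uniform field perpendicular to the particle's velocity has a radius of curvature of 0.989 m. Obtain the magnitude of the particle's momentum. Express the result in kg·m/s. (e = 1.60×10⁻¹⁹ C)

p ≈ 2.37×10^-21 kg·m/s

Since qvB = mv²/r, the momentum p = mv = qBr.
p = (1×1.60×10^-19)(0.0150)(0.989) = 2.37×10^-21 kg·m/s.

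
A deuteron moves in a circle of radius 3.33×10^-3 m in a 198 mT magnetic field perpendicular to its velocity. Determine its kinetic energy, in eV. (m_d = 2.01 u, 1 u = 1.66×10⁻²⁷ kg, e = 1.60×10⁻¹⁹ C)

v = qBr/m = (1×1.60×10^-19)(0.198)(3.33×10^-3) / (3.34×10^-27) = 3.16×10^4 m/s.
K = ½mv² = 0.5·(3.34×10^-27)·(3.16×10^4)² = 1.67×10^-18 J = 10.4 eV.

K ≈ 10.4 eV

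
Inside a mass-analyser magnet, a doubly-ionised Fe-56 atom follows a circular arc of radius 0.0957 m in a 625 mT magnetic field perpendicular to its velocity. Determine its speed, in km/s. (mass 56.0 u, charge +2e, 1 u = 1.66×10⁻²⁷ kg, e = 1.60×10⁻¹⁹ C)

From qvB = mv²/r, v = qBr/m.
v = (2×1.60×10^-19)(0.625)(0.0957) / (9.30×10^-26) = 2.06×10^5 m/s.

v ≈ 206 km/s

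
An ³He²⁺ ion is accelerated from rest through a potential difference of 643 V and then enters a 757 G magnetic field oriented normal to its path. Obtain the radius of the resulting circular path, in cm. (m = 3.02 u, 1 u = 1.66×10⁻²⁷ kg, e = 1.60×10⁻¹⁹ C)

r ≈ 5.93 cm

The kinetic energy gained is K = qV = (2×1.60×10^-19)(643) = 2.06×10^-16 J.
v = √(2K/m) = 2.87×10^5 m/s.
r = mv/(qB) = (5.01×10^-27)(2.87×10^5) / [(2×1.60×10^-19)(0.0757)] = 0.0593 m.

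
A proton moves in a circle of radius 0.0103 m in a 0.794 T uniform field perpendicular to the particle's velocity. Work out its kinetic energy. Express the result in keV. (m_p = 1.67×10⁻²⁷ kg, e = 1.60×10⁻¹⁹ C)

K ≈ 3.20 keV

v = qBr/m = (1×1.60×10^-19)(0.794)(0.0103) / (1.67×10^-27) = 7.84×10^5 m/s.
K = ½mv² = 0.5·(1.67×10^-27)·(7.84×10^5)² = 5.13×10^-16 J = 3.20 keV.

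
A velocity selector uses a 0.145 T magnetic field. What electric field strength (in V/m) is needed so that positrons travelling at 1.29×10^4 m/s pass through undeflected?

qE = qvB ⇒ E = vB = (1.29×10^4)(0.145) = 1870 V/m.

E ≈ 1870 V/m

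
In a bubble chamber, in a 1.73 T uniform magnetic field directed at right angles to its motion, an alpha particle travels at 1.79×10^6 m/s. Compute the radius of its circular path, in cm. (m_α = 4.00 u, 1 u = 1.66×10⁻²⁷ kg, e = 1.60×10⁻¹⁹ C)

The magnetic force provides the centripetal force: qvB = mv²/r, so r = mv/(qB).
r = (6.64×10^-27 kg)(1.79×10^6 m/s) / [(2×1.60×10^-19 C)(1.73 T)] = 0.0215 m.

r ≈ 2.15 cm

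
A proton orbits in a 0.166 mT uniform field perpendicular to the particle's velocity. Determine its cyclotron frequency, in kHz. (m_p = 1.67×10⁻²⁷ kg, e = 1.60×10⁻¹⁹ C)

f ≈ 2.53 kHz

f = qB/(2πm) = (1×1.60×10^-19)(1.66×10^-4) / [2π(1.67×10^-27)] = 2530 Hz.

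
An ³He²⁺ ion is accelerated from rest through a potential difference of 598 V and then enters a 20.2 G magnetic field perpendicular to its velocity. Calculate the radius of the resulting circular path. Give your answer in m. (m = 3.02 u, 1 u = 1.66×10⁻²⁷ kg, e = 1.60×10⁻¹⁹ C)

The kinetic energy gained is K = qV = (2×1.60×10^-19)(598) = 1.91×10^-16 J.
v = √(2K/m) = 2.76×10^5 m/s.
r = mv/(qB) = (5.01×10^-27)(2.76×10^5) / [(2×1.60×10^-19)(2.02×10^-3)] = 2.14 m.

r ≈ 2.14 m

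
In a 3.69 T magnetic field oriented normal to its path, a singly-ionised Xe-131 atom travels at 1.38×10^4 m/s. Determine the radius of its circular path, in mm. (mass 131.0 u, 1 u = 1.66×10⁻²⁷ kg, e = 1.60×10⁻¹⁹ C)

r ≈ 5.08 mm

The magnetic force provides the centripetal force: qvB = mv²/r, so r = mv/(qB).
r = (2.17×10^-25 kg)(1.38×10^4 m/s) / [(1×1.60×10^-19 C)(3.69 T)] = 5.08×10^-3 m.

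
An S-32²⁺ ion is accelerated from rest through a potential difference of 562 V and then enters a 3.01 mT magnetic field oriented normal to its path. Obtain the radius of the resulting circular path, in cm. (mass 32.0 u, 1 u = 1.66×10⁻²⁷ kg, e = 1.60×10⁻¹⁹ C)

The kinetic energy gained is K = qV = (2×1.60×10^-19)(562) = 1.80×10^-16 J.
v = √(2K/m) = 8.23×10^4 m/s.
r = mv/(qB) = (5.31×10^-26)(8.23×10^4) / [(2×1.60×10^-19)(3.01×10^-3)] = 4.54 m.

r ≈ 454 cm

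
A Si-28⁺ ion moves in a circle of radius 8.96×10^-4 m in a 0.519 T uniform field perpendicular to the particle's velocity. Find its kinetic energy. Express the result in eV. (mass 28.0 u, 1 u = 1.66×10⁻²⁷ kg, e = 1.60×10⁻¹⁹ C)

v = qBr/m = (1×1.60×10^-19)(0.519)(8.96×10^-4) / (4.65×10^-26) = 1600 m/s.
K = ½mv² = 0.5·(4.65×10^-26)·(1600)² = 5.96×10^-20 J = 0.372 eV.

K ≈ 0.372 eV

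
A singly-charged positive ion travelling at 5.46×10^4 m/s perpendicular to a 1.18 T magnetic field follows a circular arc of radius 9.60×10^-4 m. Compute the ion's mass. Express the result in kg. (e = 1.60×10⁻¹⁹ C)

m ≈ 3.32×10^-27 kg

qvB = mv²/r ⇒ m = qBr/v.
m = (1×1.60×10^-19)(1.18)(9.60×10^-4) / (5.46×10^4) = 3.32×10^-27 kg.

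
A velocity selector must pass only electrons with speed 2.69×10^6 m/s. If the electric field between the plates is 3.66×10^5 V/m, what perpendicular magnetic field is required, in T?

B ≈ 0.136 T

qE = qvB ⇒ B = E/v = (3.66×10^5) / (2.69×10^6) = 0.136 T.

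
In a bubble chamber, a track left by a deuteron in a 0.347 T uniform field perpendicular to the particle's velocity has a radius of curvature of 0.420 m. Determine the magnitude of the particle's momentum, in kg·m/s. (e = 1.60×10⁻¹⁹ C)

p ≈ 2.33×10^-20 kg·m/s

Since qvB = mv²/r, the momentum p = mv = qBr.
p = (1×1.60×10^-19)(0.347)(0.420) = 2.33×10^-20 kg·m/s.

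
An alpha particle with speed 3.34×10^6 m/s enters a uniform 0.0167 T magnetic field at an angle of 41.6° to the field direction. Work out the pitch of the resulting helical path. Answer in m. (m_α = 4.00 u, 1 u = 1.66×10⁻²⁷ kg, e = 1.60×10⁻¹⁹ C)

The velocity component along B is v∥ = v cos41.6° = 2.50×10^6 m/s.
The cyclotron period T = 2πm/(qB) = 7.81×10^-6 s is set by m, q, B alone.
Pitch = v∥·T = (2.50×10^6)(7.81×10^-6) = 19.5 m.

pitch ≈ 19.5 m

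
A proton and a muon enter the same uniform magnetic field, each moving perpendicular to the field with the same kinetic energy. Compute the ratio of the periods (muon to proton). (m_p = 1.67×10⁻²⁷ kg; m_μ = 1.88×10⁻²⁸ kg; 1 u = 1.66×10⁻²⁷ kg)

T = 2πm/(qB) is independent of speed, so T₂/T₁ = (m₂/q₂)/(m₁/q₁).
T_{muon}/T_{proton} = (1.88×10^-28/1e) / (1.67×10^-27/1e) = 0.113.

ratio ≈ 0.113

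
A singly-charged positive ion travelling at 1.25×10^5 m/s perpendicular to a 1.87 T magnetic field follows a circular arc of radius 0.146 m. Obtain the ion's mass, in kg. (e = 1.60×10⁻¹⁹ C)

m ≈ 3.49×10^-25 kg

qvB = mv²/r ⇒ m = qBr/v.
m = (1×1.60×10^-19)(1.87)(0.146) / (1.25×10^5) = 3.49×10^-25 kg.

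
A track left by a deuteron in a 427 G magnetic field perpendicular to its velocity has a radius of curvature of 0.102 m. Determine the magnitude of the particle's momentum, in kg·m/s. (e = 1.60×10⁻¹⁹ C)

Since qvB = mv²/r, the momentum p = mv = qBr.
p = (1×1.60×10^-19)(0.0427)(0.102) = 6.97×10^-22 kg·m/s.

p ≈ 6.97×10^-22 kg·m/s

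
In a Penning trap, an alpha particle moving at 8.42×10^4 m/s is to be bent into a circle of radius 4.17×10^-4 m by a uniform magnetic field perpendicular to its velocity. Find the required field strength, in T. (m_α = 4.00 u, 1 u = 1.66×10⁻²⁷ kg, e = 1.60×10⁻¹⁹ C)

qvB = mv²/r gives B = mv/(qr).
B = (6.64×10^-27)(8.42×10^4) / [(2×1.60×10^-19)(4.17×10^-4)] = 4.19 T.

B ≈ 4.19 T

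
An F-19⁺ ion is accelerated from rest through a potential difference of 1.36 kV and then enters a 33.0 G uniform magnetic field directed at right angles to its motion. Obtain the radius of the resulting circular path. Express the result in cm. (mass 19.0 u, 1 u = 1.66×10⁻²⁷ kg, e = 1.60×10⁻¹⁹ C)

r ≈ 702 cm

The kinetic energy gained is K = qV = (1×1.60×10^-19)(1360) = 2.18×10^-16 J.
v = √(2K/m) = 1.17×10^5 m/s.
r = mv/(qB) = (3.15×10^-26)(1.17×10^5) / [(1×1.60×10^-19)(3.30×10^-3)] = 7.02 m.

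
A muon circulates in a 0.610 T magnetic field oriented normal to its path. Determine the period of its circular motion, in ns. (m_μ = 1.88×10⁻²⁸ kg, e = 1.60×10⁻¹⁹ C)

The cyclotron period is independent of speed: T = 2πm/(qB).
T = 2π(1.88×10^-28) / [(1×1.60×10^-19)(0.610)] = 1.21×10^-8 s.

T ≈ 12.1 ns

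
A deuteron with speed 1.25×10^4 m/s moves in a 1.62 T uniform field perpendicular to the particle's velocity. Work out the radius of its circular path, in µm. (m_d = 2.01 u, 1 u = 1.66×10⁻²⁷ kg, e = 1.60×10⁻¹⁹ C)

The magnetic force provides the centripetal force: qvB = mv²/r, so r = mv/(qB).
r = (3.34×10^-27 kg)(1.25×10^4 m/s) / [(1×1.60×10^-19 C)(1.62 T)] = 1.61×10^-4 m.

r ≈ 161 µm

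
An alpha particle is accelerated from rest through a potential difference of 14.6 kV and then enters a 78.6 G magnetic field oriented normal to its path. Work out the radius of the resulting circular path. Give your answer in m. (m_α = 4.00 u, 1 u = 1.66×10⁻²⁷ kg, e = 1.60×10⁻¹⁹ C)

r ≈ 3.13 m

The kinetic energy gained is K = qV = (2×1.60×10^-19)(1.46×10^4) = 4.67×10^-15 J.
v = √(2K/m) = 1.19×10^6 m/s.
r = mv/(qB) = (6.64×10^-27)(1.19×10^6) / [(2×1.60×10^-19)(7.86×10^-3)] = 3.13 m.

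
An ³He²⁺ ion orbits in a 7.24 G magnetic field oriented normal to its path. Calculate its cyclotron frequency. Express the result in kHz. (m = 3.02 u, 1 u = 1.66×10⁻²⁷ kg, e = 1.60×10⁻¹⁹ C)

f ≈ 7.36 kHz

f = qB/(2πm) = (2×1.60×10^-19)(7.24×10^-4) / [2π(5.01×10^-27)] = 7360 Hz.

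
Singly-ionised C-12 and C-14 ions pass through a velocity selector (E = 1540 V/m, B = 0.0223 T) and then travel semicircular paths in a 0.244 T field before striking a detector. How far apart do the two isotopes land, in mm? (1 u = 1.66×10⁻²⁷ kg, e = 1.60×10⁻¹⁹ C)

Both emerge at v = E/B₁ = 6.91×10^4 m/s.
r = mv/(qB₂), so r₁ = 0.03524 m and r₂ = 0.04111 m, giving Δr = 5.87×10^-3 m.
After a semicircle each ion lands a diameter 2r from the entry slit, so the separation is 2Δr = 0.0117 m.

Δd ≈ 11.7 mm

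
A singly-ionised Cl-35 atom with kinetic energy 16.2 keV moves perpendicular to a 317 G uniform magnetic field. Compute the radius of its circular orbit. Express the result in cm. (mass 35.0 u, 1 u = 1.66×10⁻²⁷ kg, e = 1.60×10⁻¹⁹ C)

r ≈ 342 cm

Convert the energy: K = 16.2 keV = 2.59×10^-15 J.
v = √(2K/m) = √(2·2.59×10^-15/5.81×10^-26) = 2.99×10^5 m/s.
r = mv/(qB) = (5.81×10^-26)(2.99×10^5) / [(1×1.60×10^-19)(0.0317)] = 3.42 m.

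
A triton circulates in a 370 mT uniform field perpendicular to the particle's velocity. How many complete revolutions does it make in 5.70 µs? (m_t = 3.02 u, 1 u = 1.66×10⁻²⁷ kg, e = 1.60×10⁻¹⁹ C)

N = 10

T = 2πm/(qB) = 2π(5.0132×10^-27) / [(1×1.60×10^-19)(0.370)] = 5.3208×10^-7 s.
N = t/T = 5.70×10^-6 / 5.3208×10^-7 ≈ 10.71, so 10 complete revolutions.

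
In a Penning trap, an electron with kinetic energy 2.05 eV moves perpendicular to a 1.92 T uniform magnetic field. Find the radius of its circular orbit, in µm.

Convert the energy: K = 2.05 eV = 3.28×10^-19 J.
v = √(2K/m) = √(2·3.28×10^-19/9.11×10^-31) = 8.49×10^5 m/s.
r = mv/(qB) = (9.11×10^-31)(8.49×10^5) / [(1×1.60×10^-19)(1.92)] = 2.52×10^-6 m.

r ≈ 2.52 µm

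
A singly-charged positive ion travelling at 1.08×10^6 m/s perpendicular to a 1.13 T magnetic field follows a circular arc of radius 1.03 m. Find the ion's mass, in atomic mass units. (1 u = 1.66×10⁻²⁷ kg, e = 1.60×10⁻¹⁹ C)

m ≈ 104 u

qvB = mv²/r ⇒ m = qBr/v.
m = (1×1.60×10^-19)(1.13)(1.03) / (1.08×10^6) = 1.72×10^-25 kg = 104 u.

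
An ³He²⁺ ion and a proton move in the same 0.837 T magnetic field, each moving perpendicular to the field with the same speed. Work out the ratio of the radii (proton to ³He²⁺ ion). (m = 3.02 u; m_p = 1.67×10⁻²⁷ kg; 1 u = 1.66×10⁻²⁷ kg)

ratio ≈ 0.666

r = mv/(qB) ⇒ at equal v, r ∝ m/q.
r_{proton}/r_{³He²⁺ ion} = 0.666.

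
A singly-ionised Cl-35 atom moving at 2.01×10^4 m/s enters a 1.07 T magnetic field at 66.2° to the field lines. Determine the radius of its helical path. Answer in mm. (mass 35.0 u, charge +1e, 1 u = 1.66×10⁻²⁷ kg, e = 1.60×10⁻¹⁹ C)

r ≈ 6.24 mm

Only the perpendicular component v⊥ = v sin66.2° = 1.84×10^4 m/s is bent by the field.
r = m v⊥ /(qB) = (5.81×10^-26)(1.84×10^4) / [(1×1.60×10^-19)(1.07)] = 6.24×10^-3 m.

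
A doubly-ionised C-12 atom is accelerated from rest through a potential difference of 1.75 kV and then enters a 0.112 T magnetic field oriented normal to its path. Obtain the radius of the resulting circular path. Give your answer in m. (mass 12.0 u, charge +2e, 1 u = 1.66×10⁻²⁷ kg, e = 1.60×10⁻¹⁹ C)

r ≈ 0.132 m

The kinetic energy gained is K = qV = (2×1.60×10^-19)(1750) = 5.60×10^-16 J.
v = √(2K/m) = 2.37×10^5 m/s.
r = mv/(qB) = (1.99×10^-26)(2.37×10^5) / [(2×1.60×10^-19)(0.112)] = 0.132 m.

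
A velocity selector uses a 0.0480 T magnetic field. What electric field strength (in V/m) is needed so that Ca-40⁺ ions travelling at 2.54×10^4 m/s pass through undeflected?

qE = qvB ⇒ E = vB = (2.54×10^4)(0.0480) = 1220 V/m.

E ≈ 1220 V/m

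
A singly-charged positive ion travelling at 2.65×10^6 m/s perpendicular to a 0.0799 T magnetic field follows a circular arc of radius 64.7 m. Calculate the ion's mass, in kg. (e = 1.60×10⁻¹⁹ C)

qvB = mv²/r ⇒ m = qBr/v.
m = (1×1.60×10^-19)(0.0799)(64.7) / (2.65×10^6) = 3.12×10^-25 kg.

m ≈ 3.12×10^-25 kg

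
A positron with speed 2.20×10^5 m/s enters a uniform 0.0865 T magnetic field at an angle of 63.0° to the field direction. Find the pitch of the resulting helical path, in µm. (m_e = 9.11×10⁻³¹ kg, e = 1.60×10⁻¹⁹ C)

The velocity component along B is v∥ = v cos63.0° = 9.99×10^4 m/s.
The cyclotron period T = 2πm/(qB) = 4.14×10^-10 s is set by m, q, B alone.
Pitch = v∥·T = (9.99×10^4)(4.14×10^-10) = 4.13×10^-5 m.

pitch ≈ 41.3 µm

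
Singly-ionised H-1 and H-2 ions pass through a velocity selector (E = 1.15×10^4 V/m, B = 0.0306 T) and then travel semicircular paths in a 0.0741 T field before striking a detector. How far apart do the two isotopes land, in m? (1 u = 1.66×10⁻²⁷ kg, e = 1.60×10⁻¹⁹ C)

Both emerge at v = E/B₁ = 3.76×10^5 m/s.
r = mv/(qB₂), so r₁ = 0.05262 m and r₂ = 0.1052 m, giving Δr = 0.0526 m.
After a semicircle each ion lands a diameter 2r from the entry slit, so the separation is 2Δr = 0.105 m.

Δd ≈ 0.105 m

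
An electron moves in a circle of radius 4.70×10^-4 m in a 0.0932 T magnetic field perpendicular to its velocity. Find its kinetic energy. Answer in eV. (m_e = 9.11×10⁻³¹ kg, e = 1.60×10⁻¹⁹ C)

v = qBr/m = (1×1.60×10^-19)(0.0932)(4.70×10^-4) / (9.11×10^-31) = 7.69×10^6 m/s.
K = ½mv² = 0.5·(9.11×10^-31)·(7.69×10^6)² = 2.70×10^-17 J = 168 eV.

K ≈ 168 eV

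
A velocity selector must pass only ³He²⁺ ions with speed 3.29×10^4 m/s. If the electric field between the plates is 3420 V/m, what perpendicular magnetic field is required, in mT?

B ≈ 104 mT

qE = qvB ⇒ B = E/v = (3420) / (3.29×10^4) = 0.104 T.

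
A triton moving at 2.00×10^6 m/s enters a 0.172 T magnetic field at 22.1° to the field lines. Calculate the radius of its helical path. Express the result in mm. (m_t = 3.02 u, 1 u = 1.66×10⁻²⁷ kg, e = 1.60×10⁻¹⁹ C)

Only the perpendicular component v⊥ = v sin22.1° = 7.52×10^5 m/s is bent by the field.
r = m v⊥ /(qB) = (5.01×10^-27)(7.52×10^5) / [(1×1.60×10^-19)(0.172)] = 0.137 m.

r ≈ 137 mm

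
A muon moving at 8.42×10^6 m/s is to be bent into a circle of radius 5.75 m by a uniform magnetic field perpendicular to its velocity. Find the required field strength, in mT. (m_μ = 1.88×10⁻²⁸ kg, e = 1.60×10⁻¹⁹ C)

qvB = mv²/r gives B = mv/(qr).
B = (1.88×10^-28)(8.42×10^6) / [(1×1.60×10^-19)(5.75)] = 1.72×10^-3 T.

B ≈ 1.72 mT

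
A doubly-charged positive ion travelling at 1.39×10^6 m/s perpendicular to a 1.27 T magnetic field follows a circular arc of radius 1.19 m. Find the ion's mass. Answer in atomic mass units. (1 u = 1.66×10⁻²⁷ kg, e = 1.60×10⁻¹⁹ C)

qvB = mv²/r ⇒ m = qBr/v.
m = (2×1.60×10^-19)(1.27)(1.19) / (1.39×10^6) = 3.48×10^-25 kg = 210 u.

m ≈ 210 u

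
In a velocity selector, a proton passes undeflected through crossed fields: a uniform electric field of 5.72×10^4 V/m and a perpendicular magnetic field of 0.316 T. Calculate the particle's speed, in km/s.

For zero net force, qE = qvB, so v = E/B.
v = (5.72×10^4) / (0.316) = 1.81×10^5 m/s.

v ≈ 181 km/s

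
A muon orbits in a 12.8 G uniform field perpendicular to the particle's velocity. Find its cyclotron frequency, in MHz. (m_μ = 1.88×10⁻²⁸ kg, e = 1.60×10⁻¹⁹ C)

f = qB/(2πm) = (1×1.60×10^-19)(1.28×10^-3) / [2π(1.88×10^-28)] = 1.73×10^5 Hz.

f ≈ 0.173 MHz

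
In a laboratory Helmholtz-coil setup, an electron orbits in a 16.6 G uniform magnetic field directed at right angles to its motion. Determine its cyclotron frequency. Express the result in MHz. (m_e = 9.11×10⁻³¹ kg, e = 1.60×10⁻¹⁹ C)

f = qB/(2πm) = (1×1.60×10^-19)(1.66×10^-3) / [2π(9.11×10^-31)] = 4.64×10^7 Hz.

f ≈ 46.4 MHz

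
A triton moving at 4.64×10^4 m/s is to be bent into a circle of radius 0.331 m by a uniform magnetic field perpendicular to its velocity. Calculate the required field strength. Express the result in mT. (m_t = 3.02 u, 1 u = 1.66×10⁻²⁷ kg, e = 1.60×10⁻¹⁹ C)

B ≈ 4.39 mT

qvB = mv²/r gives B = mv/(qr).
B = (5.01×10^-27)(4.64×10^4) / [(1×1.60×10^-19)(0.331)] = 4.39×10^-3 T.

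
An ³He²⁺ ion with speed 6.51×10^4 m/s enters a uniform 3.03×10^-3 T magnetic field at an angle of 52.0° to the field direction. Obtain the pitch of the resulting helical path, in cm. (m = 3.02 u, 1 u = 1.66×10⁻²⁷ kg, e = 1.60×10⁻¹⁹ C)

pitch ≈ 130 cm

The velocity component along B is v∥ = v cos52.0° = 4.01×10^4 m/s.
The cyclotron period T = 2πm/(qB) = 3.25×10^-5 s is set by m, q, B alone.
Pitch = v∥·T = (4.01×10^4)(3.25×10^-5) = 1.30 m.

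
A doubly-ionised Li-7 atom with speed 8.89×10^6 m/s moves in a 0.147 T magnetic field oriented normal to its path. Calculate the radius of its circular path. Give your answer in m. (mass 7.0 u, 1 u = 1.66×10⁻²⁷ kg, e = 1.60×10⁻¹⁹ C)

The magnetic force provides the centripetal force: qvB = mv²/r, so r = mv/(qB).
r = (1.16×10^-26 kg)(8.89×10^6 m/s) / [(2×1.60×10^-19 C)(0.147 T)] = 2.20 m.

r ≈ 2.20 m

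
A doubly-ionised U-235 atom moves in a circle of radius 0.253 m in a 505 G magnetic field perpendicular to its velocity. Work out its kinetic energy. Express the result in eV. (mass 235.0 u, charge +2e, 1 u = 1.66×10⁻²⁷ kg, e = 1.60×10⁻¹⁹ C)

v = qBr/m = (2×1.60×10^-19)(0.0505)(0.253) / (3.90×10^-25) = 1.05×10^4 m/s.
K = ½mv² = 0.5·(3.90×10^-25)·(1.05×10^4)² = 2.14×10^-17 J = 134 eV.

K ≈ 134 eV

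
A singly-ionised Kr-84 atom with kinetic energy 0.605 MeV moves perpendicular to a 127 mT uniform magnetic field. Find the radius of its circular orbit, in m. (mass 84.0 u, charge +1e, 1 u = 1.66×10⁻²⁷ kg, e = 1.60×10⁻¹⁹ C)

Convert the energy: K = 0.605 MeV = 9.68×10^-14 J.
v = √(2K/m) = √(2·9.68×10^-14/1.39×10^-25) = 1.18×10^6 m/s.
r = mv/(qB) = (1.39×10^-25)(1.18×10^6) / [(1×1.60×10^-19)(0.127)] = 8.09 m.

r ≈ 8.09 m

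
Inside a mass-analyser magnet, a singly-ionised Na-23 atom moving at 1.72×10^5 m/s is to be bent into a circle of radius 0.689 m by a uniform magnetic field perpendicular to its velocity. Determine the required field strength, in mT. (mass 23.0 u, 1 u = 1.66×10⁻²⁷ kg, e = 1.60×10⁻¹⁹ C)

qvB = mv²/r gives B = mv/(qr).
B = (3.82×10^-26)(1.72×10^5) / [(1×1.60×10^-19)(0.689)] = 0.0596 T.

B ≈ 59.6 mT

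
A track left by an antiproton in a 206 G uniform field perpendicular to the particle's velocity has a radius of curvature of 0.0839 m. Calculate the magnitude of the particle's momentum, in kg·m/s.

Since qvB = mv²/r, the momentum p = mv = qBr.
p = (1×1.60×10^-19)(0.0206)(0.0839) = 2.77×10^-22 kg·m/s.

p ≈ 2.77×10^-22 kg·m/s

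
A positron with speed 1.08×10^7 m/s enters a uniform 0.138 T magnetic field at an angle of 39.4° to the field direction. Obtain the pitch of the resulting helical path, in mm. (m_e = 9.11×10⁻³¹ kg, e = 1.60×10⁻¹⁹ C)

The velocity component along B is v∥ = v cos39.4° = 8.35×10^6 m/s.
The cyclotron period T = 2πm/(qB) = 2.59×10^-10 s is set by m, q, B alone.
Pitch = v∥·T = (8.35×10^6)(2.59×10^-10) = 2.16×10^-3 m.

pitch ≈ 2.16 mm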